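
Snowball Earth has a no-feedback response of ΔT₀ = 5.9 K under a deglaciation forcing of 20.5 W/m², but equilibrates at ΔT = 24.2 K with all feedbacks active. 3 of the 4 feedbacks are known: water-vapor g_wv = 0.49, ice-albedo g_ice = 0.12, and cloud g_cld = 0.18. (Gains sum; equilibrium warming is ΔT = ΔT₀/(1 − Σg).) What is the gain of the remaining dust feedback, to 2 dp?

Amplification A = ΔT/ΔT₀ = 24.2/5.9 = 4.102.
Total gain g = 1 − 1/A = 1 − 1/4.102 = 0.7562.
Known gains sum to 0.49 + 0.12 + 0.18 = 0.79.
g_dust = 0.7562 − 0.79 = -0.03.

-0.03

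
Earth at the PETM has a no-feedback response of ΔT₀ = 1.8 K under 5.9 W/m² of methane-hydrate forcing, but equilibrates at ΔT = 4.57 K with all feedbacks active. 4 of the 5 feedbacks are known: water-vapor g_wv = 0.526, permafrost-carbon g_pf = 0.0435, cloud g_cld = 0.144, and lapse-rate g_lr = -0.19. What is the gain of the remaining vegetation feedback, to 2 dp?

0.08

Amplification A = ΔT/ΔT₀ = 4.57/1.8 = 2.539.
Total gain g = 1 − 1/A = 1 − 1/2.539 = 0.6061.
Known gains sum to 0.526 + 0.0435 + 0.144 − 0.19 = 0.5235.
g_veg = 0.6061 − 0.5235 = 0.08.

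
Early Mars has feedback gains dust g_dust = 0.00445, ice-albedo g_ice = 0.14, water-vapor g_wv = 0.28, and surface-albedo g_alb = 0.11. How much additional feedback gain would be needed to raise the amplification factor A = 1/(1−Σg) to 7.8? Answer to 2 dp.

Current total gain = 0.53445.
Target gain for A = 7.8: g* = 1 − 1/7.8 = 0.8718.
Additional gain needed = 0.8718 − 0.53445 = 0.34.

0.34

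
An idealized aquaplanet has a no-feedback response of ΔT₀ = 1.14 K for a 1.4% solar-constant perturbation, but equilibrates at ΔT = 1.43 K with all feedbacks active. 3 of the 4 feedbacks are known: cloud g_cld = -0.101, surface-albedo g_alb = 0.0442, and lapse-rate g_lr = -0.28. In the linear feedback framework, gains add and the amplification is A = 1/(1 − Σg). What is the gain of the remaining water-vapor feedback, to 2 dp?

Amplification A = ΔT/ΔT₀ = 1.43/1.14 = 1.254.
Total gain g = 1 − 1/A = 1 − 1/1.254 = 0.2026.
Known gains sum to -0.101 + 0.0442 − 0.28 = -0.3368.
g_wv = 0.2026 + 0.3368 = 0.54.

0.54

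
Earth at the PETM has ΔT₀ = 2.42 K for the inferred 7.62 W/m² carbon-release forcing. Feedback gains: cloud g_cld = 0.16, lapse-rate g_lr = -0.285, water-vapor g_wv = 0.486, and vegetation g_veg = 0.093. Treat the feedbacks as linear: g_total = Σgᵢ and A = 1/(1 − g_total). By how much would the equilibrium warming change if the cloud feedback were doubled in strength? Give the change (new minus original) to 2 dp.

1.84 K

Original: g = 0.454, ΔT = 2.42/(1−0.454) = 4.4322 K.
With doubled cloud: g' = 0.614, ΔT' = 2.42/(1−0.614) = 6.2694 K.
Change = 6.2694 − 4.4322 = 1.84 K.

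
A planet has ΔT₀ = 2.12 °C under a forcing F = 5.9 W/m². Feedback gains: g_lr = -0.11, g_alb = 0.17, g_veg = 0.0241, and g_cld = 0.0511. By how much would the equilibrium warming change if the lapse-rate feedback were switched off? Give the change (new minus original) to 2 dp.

0.36 °C

Original: g = 0.1352, ΔT = 2.12/(1−0.1352) = 2.4514 °C.
Without lapse-rate: g' = 0.2452, ΔT' = 2.12/(1−0.2452) = 2.8087 °C.
Change = 2.8087 − 2.4514 = 0.36 °C.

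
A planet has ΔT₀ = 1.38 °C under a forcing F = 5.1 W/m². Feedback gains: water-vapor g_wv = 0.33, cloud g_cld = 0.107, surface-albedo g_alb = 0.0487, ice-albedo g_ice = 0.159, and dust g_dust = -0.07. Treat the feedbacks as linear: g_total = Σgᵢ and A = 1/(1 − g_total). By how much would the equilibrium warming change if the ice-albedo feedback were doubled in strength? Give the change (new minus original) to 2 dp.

Original: g = 0.5747, ΔT = 1.38/(1−0.5747) = 3.2448 °C.
With doubled ice-albedo: g' = 0.7337, ΔT' = 1.38/(1−0.7337) = 5.1821 °C.
Change = 5.1821 − 3.2448 = 1.94 °C.

1.94 °C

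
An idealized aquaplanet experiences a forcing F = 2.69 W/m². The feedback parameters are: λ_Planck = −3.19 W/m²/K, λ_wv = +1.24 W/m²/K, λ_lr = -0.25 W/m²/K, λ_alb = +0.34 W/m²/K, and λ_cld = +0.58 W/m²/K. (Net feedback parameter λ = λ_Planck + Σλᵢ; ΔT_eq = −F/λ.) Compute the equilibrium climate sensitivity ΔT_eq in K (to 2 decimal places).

Net feedback parameter λ = (−3.19) + (+1.24) + (-0.25) + (+0.34) + (+0.58) = -1.28 W/m²/K.
ΔT = −F/λ = −2.69/(-1.28) = 2.10 K.

2.10 K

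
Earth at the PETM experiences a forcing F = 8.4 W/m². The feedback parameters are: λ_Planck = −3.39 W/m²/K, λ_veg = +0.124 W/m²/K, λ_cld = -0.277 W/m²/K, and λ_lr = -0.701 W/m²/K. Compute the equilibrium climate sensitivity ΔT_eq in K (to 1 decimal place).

2.0 K

Net feedback parameter λ = (−3.39) + (+0.124) + (-0.277) + (-0.701) = -4.244 W/m²/K.
ΔT = −F/λ = −8.4/(-4.244) = 2.0 K.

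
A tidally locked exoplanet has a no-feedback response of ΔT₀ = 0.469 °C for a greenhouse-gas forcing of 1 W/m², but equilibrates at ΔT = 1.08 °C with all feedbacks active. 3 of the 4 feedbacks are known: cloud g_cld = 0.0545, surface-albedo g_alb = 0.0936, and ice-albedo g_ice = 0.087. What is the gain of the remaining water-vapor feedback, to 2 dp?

Amplification A = ΔT/ΔT₀ = 1.08/0.469 = 2.303.
Total gain g = 1 − 1/A = 1 − 1/2.303 = 0.5658.
Known gains sum to 0.0545 + 0.0936 + 0.087 = 0.2351.
g_wv = 0.5658 − 0.2351 = 0.33.

0.33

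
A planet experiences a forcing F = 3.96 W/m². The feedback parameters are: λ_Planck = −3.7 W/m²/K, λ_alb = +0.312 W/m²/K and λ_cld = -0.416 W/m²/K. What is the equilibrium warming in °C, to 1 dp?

1.0 °C

Net feedback parameter λ = (−3.7) + (+0.312) + (-0.416) = -3.804 W/m²/K.
ΔT = −F/λ = −3.96/(-3.804) = 1.0 °C.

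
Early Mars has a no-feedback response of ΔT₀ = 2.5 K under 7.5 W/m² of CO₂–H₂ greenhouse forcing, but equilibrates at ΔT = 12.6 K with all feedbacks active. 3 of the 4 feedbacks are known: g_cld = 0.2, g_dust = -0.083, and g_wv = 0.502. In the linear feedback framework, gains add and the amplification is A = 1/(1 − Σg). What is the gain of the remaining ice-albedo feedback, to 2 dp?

Amplification A = ΔT/ΔT₀ = 12.6/2.5 = 5.04.
Total gain g = 1 − 1/A = 1 − 1/5.04 = 0.8016.
Known gains sum to 0.2 − 0.083 + 0.502 = 0.619.
g_ice = 0.8016 − 0.619 = 0.18.

0.18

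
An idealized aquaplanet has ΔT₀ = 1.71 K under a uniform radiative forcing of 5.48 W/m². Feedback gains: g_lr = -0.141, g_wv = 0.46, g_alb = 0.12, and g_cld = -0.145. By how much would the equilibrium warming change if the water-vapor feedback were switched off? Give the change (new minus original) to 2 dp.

Original: g = 0.294, ΔT = 1.71/(1−0.294) = 2.4221 K.
Without water-vapor: g' = -0.166, ΔT' = 1.71/(1+0.166) = 1.4666 K.
Change = 1.4666 − 2.4221 = -0.96 K.

-0.96 K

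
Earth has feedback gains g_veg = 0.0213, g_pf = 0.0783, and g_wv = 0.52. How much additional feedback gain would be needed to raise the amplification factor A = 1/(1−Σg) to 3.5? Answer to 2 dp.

0.09

Current total gain = 0.6196.
Target gain for A = 3.5: g* = 1 − 1/3.5 = 0.7143.
Additional gain needed = 0.7143 − 0.6196 = 0.09.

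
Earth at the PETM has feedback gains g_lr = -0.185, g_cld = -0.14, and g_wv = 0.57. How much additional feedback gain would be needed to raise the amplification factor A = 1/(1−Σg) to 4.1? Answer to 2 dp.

0.51

Current total gain = 0.245.
Target gain for A = 4.1: g* = 1 − 1/4.1 = 0.7561.
Additional gain needed = 0.7561 − 0.245 = 0.51.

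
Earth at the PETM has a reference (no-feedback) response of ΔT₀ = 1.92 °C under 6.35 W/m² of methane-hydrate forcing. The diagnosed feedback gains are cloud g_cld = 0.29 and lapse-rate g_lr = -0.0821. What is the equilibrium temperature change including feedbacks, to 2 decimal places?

Total gain g = 0.29 − 0.0821 = 0.2079.
Amplification A = 1/(1 − 0.2079) = 1.262.
ΔT = 1.92 × 1.262 = 2.42 °C.

2.42 °C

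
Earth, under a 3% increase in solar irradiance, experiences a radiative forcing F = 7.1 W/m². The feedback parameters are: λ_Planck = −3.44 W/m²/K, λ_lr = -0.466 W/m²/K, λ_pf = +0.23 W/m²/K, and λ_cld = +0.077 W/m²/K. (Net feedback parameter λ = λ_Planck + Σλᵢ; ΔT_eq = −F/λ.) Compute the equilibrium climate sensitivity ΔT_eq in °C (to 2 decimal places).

1.97 °C

Net feedback parameter λ = (−3.44) + (-0.466) + (+0.23) + (+0.077) = -3.599 W/m²/K.
ΔT = −F/λ = −7.1/(-3.599) = 1.97 °C.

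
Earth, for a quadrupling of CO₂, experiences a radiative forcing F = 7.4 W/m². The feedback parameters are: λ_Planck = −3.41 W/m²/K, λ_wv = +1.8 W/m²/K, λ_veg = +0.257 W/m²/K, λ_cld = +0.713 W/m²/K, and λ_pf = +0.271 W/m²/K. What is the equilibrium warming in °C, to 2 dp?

Net feedback parameter λ = (−3.41) + (+1.8) + (+0.257) + (+0.713) + (+0.271) = -0.369 W/m²/K.
ΔT = −F/λ = −7.4/(-0.369) = 20.05 °C.

20.05 °C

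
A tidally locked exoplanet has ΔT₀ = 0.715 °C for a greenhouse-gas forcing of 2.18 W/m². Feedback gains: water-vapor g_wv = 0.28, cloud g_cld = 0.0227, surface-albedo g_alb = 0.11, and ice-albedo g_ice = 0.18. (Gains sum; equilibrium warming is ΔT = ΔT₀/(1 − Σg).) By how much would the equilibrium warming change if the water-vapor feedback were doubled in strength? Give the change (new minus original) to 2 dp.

Original: g = 0.5927, ΔT = 0.715/(1−0.5927) = 1.7555 °C.
With doubled water-vapor: g' = 0.8727, ΔT' = 0.715/(1−0.8727) = 5.6167 °C.
Change = 5.6167 − 1.7555 = 3.86 °C.

3.86 °C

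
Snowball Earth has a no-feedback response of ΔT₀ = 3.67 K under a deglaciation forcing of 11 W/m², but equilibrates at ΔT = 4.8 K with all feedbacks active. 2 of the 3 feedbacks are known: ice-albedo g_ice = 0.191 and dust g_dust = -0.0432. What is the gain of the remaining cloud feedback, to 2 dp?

Amplification A = ΔT/ΔT₀ = 4.8/3.67 = 1.308.
Total gain g = 1 − 1/A = 1 − 1/1.308 = 0.2355.
Known gains sum to 0.191 − 0.0432 = 0.1478.
g_cld = 0.2355 − 0.1478 = 0.09.

0.09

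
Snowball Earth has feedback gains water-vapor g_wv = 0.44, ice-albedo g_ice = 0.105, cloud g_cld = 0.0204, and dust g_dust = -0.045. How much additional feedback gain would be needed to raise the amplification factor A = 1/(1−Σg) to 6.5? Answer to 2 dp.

0.33

Current total gain = 0.5204.
Target gain for A = 6.5: g* = 1 − 1/6.5 = 0.8462.
Additional gain needed = 0.8462 − 0.5204 = 0.33.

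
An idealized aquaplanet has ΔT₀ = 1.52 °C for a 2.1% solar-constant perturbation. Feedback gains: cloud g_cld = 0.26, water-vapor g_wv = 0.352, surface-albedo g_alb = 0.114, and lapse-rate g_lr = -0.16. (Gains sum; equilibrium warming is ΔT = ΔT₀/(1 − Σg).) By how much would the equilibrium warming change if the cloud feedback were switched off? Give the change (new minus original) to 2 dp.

-1.31 °C

Original: g = 0.566, ΔT = 1.52/(1−0.566) = 3.5023 °C.
Without cloud: g' = 0.306, ΔT' = 1.52/(1−0.306) = 2.1902 °C.
Change = 2.1902 − 3.5023 = -1.31 °C.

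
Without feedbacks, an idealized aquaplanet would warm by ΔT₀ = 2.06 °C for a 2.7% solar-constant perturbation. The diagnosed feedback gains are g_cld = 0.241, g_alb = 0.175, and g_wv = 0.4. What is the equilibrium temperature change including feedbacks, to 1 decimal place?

Total gain g = 0.241 + 0.175 + 0.4 = 0.816.
Amplification A = 1/(1 − 0.816) = 5.435.
ΔT = 2.06 × 5.435 = 11.2 °C.

11.2 °C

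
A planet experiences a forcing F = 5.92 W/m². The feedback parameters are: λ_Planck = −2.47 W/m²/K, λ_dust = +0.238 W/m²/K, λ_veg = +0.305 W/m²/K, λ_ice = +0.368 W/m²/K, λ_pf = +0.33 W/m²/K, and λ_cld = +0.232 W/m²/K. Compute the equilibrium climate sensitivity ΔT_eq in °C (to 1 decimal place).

Net feedback parameter λ = (−2.47) + (+0.238) + (+0.305) + (+0.368) + (+0.33) + (+0.232) = -0.997 W/m²/K.
ΔT = −F/λ = −5.92/(-0.997) = 5.9 °C.

5.9 °C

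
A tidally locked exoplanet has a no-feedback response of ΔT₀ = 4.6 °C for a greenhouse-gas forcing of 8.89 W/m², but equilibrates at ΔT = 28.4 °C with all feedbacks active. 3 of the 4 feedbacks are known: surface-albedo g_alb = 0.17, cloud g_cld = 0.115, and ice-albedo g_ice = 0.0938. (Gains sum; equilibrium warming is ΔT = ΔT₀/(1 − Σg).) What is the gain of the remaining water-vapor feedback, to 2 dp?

Amplification A = ΔT/ΔT₀ = 28.4/4.6 = 6.174.
Total gain g = 1 − 1/A = 1 − 1/6.174 = 0.838.
Known gains sum to 0.17 + 0.115 + 0.0938 = 0.3788.
g_wv = 0.838 − 0.3788 = 0.46.

0.46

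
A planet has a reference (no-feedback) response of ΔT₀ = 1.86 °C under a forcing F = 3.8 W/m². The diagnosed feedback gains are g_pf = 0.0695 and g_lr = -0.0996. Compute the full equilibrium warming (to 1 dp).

1.8 °C

Total gain g = 0.0695 − 0.0996 = -0.0301.
Amplification A = 1/(1 + 0.0301) = 0.9708.
ΔT = 1.86 × 0.9708 = 1.8 °C.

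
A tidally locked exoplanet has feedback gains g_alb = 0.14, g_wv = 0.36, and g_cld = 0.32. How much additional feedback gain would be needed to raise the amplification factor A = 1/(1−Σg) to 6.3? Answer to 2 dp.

Current total gain = 0.82.
Target gain for A = 6.3: g* = 1 − 1/6.3 = 0.8413.
Additional gain needed = 0.8413 − 0.82 = 0.02.

0.02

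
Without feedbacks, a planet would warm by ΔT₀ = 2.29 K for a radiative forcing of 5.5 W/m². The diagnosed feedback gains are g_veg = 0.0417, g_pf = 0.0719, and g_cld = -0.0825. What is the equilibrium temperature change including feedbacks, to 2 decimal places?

2.36 K

Total gain g = 0.0417 + 0.0719 − 0.0825 = 0.0311.
Amplification A = 1/(1 − 0.0311) = 1.032.
ΔT = 2.29 × 1.032 = 2.36 K.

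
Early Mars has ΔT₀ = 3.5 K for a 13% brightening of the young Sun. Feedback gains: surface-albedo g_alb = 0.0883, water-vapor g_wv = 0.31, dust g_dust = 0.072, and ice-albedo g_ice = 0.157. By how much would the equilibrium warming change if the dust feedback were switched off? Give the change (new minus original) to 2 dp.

-1.52 K

Original: g = 0.6273, ΔT = 3.5/(1−0.6273) = 9.3909 K.
Without dust: g' = 0.5553, ΔT' = 3.5/(1−0.5553) = 7.8705 K.
Change = 7.8705 − 9.3909 = -1.52 K.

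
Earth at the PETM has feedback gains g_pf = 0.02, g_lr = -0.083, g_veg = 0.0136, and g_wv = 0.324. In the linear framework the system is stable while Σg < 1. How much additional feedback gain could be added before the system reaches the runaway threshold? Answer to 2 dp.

0.73

Current total gain = 0.02 − 0.083 + 0.0136 + 0.324 = 0.2746.
Margin to runaway = 1 − 0.2746 = 0.73.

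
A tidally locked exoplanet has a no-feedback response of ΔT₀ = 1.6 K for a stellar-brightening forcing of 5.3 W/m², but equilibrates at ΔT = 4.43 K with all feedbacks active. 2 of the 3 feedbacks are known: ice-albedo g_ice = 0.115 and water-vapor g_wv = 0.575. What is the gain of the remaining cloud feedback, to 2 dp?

-0.05

Amplification A = ΔT/ΔT₀ = 4.43/1.6 = 2.769.
Total gain g = 1 − 1/A = 1 − 1/2.769 = 0.6389.
Known gains sum to 0.115 + 0.575 = 0.69.
g_cld = 0.6389 − 0.69 = -0.05.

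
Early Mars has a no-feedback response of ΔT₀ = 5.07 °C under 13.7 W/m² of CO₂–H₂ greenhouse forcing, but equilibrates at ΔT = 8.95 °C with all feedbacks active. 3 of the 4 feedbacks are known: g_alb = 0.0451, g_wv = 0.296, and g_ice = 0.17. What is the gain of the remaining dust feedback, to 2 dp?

-0.08

Amplification A = ΔT/ΔT₀ = 8.95/5.07 = 1.765.
Total gain g = 1 − 1/A = 1 − 1/1.765 = 0.4334.
Known gains sum to 0.0451 + 0.296 + 0.17 = 0.5111.
g_dust = 0.4334 − 0.5111 = -0.08.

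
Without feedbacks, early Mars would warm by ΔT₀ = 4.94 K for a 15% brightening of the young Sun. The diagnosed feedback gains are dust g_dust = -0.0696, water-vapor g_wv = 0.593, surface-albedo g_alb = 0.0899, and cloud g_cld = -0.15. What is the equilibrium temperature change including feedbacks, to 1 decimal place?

Total gain g = -0.0696 + 0.593 + 0.0899 − 0.15 = 0.4633.
Amplification A = 1/(1 − 0.4633) = 1.863.
ΔT = 4.94 × 1.863 = 9.2 K.

9.2 K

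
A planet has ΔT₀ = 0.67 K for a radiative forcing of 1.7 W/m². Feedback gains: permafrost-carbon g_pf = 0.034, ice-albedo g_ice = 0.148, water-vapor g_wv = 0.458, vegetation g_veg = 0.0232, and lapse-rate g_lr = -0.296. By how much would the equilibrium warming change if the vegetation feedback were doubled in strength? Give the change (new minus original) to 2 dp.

0.04 K

Original: g = 0.3672, ΔT = 0.67/(1−0.3672) = 1.0588 K.
With doubled vegetation: g' = 0.3904, ΔT' = 0.67/(1−0.3904) = 1.0991 K.
Change = 1.0991 − 1.0588 = 0.04 K.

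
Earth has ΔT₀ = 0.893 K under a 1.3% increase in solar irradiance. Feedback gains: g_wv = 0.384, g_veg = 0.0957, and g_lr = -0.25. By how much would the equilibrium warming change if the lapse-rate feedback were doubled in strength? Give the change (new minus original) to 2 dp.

-0.28 K

Original: g = 0.2297, ΔT = 0.893/(1−0.2297) = 1.1593 K.
With doubled lapse-rate: g' = -0.0203, ΔT' = 0.893/(1+0.0203) = 0.8752 K.
Change = 0.8752 − 1.1593 = -0.28 K.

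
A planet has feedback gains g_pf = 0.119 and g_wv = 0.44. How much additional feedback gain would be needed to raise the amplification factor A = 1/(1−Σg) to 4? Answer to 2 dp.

Current total gain = 0.559.
Target gain for A = 4: g* = 1 − 1/4 = 0.75.
Additional gain needed = 0.75 − 0.559 = 0.19.

0.19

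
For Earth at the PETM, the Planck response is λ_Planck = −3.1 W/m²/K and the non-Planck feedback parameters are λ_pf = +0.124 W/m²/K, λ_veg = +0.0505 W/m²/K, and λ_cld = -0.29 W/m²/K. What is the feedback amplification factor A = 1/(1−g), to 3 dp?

Convert to gains: g_pf = 0.124/3.1 = 0.04; g_veg = 0.0505/3.1 = 0.01629; g_cld = -0.29/3.1 = -0.09355.
Total gain g = -0.03726.
A = 1/(1 + 0.03726) = 0.964.

0.964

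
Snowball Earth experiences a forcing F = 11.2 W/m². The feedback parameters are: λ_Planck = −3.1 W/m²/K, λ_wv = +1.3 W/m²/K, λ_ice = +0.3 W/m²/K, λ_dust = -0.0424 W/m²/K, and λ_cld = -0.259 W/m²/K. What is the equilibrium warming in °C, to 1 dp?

Net feedback parameter λ = (−3.1) + (+1.3) + (+0.3) + (-0.0424) + (-0.259) = -1.8014 W/m²/K.
ΔT = −F/λ = −11.2/(-1.8014) = 6.2 °C.

6.2 °C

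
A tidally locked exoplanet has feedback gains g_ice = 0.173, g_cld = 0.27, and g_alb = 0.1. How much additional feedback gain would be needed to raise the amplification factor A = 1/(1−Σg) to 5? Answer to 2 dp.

0.26

Current total gain = 0.543.
Target gain for A = 5: g* = 1 − 1/5 = 0.8.
Additional gain needed = 0.8 − 0.543 = 0.26.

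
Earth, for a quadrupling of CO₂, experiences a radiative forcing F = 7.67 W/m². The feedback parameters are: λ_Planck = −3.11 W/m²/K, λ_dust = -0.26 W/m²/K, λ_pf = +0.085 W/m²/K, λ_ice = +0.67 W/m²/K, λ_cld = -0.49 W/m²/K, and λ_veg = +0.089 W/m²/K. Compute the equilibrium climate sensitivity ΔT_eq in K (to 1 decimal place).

2.5 K

Net feedback parameter λ = (−3.11) + (-0.26) + (+0.085) + (+0.67) + (-0.49) + (+0.089) = -3.016 W/m²/K.
ΔT = −F/λ = −7.67/(-3.016) = 2.5 K.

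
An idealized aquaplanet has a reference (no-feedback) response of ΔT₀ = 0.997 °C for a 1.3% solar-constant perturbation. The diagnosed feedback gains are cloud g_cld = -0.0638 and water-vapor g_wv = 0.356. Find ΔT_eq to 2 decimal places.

Total gain g = -0.0638 + 0.356 = 0.2922.
Amplification A = 1/(1 − 0.2922) = 1.413.
ΔT = 0.997 × 1.413 = 1.41 °C.

1.41 °C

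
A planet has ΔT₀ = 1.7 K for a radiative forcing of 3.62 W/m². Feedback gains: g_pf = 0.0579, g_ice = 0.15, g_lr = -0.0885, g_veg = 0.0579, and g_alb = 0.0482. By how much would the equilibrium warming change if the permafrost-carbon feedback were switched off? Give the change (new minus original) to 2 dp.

Original: g = 0.2255, ΔT = 1.7/(1−0.2255) = 2.1950 K.
Without permafrost-carbon: g' = 0.1676, ΔT' = 1.7/(1−0.1676) = 2.0423 K.
Change = 2.0423 − 2.1950 = -0.15 K.

-0.15 K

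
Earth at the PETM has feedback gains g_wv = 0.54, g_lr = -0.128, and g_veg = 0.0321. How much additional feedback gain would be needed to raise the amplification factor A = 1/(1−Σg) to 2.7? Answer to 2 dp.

Current total gain = 0.4441.
Target gain for A = 2.7: g* = 1 − 1/2.7 = 0.6296.
Additional gain needed = 0.6296 − 0.4441 = 0.19.

0.19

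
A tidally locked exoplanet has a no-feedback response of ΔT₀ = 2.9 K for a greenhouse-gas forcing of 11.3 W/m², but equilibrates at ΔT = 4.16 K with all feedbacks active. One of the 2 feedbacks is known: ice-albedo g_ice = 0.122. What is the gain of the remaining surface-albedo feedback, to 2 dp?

Amplification A = ΔT/ΔT₀ = 4.16/2.9 = 1.434.
Total gain g = 1 − 1/A = 1 − 1/1.434 = 0.3026.
The known gain is 0.122.
g_alb = 0.3026 − 0.122 = 0.18.

0.18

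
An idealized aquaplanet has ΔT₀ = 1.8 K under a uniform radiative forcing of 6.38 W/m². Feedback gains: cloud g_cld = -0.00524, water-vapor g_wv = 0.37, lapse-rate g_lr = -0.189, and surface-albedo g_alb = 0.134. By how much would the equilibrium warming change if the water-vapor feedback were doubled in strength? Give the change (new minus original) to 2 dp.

3.01 K

Original: g = 0.30976, ΔT = 1.8/(1−0.30976) = 2.6078 K.
With doubled water-vapor: g' = 0.67976, ΔT' = 1.8/(1−0.67976) = 5.6208 K.
Change = 5.6208 − 2.6078 = 3.01 K.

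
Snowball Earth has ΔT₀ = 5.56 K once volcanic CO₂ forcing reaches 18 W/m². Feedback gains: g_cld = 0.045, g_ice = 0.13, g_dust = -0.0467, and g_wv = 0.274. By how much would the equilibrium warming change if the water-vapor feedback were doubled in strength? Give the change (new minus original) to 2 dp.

7.87 K

Original: g = 0.4023, ΔT = 5.56/(1−0.4023) = 9.3023 K.
With doubled water-vapor: g' = 0.6763, ΔT' = 5.56/(1−0.6763) = 17.1764 K.
Change = 17.1764 − 9.3023 = 7.87 K.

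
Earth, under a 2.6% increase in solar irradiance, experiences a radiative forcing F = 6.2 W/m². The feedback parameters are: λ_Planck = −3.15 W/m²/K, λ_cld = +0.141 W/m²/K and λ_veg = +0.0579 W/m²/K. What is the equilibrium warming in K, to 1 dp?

2.1 K

Net feedback parameter λ = (−3.15) + (+0.141) + (+0.0579) = -2.9511 W/m²/K.
ΔT = −F/λ = −6.2/(-2.9511) = 2.1 K.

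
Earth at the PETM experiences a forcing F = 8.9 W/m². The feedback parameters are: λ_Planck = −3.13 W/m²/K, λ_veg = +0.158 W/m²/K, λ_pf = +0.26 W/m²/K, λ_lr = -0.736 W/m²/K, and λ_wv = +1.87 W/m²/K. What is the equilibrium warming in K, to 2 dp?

Net feedback parameter λ = (−3.13) + (+0.158) + (+0.26) + (-0.736) + (+1.87) = -1.578 W/m²/K.
ΔT = −F/λ = −8.9/(-1.578) = 5.64 K.

5.64 K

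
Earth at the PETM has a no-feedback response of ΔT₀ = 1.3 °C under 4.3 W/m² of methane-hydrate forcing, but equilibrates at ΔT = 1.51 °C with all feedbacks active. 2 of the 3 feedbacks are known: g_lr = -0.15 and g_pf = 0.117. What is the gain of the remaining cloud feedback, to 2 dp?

0.17

Amplification A = ΔT/ΔT₀ = 1.51/1.3 = 1.162.
Total gain g = 1 − 1/A = 1 − 1/1.162 = 0.1394.
Known gains sum to -0.15 + 0.117 = -0.033.
g_cld = 0.1394 + 0.033 = 0.17.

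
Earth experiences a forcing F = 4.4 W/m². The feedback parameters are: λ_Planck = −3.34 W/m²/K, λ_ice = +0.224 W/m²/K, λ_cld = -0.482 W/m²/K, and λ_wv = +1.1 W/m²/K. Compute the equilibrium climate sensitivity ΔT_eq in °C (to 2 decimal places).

Net feedback parameter λ = (−3.34) + (+0.224) + (-0.482) + (+1.1) = -2.498 W/m²/K.
ΔT = −F/λ = −4.4/(-2.498) = 1.76 °C.

1.76 °C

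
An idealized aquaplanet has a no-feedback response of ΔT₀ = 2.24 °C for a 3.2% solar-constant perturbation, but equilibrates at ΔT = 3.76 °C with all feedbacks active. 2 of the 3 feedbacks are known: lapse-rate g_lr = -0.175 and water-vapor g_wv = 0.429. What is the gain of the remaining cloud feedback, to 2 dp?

0.15

Amplification A = ΔT/ΔT₀ = 3.76/2.24 = 1.679.
Total gain g = 1 − 1/A = 1 − 1/1.679 = 0.4044.
Known gains sum to -0.175 + 0.429 = 0.254.
g_cld = 0.4044 − 0.254 = 0.15.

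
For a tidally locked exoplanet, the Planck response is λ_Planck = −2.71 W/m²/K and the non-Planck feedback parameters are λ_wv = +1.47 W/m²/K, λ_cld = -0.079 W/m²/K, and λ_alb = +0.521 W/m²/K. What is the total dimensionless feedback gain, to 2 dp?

0.71

Convert to gains: g_wv = 1.47/2.71 = 0.5424; g_cld = -0.079/2.71 = -0.02915; g_alb = 0.521/2.71 = 0.1923.
Total gain g = 0.70555.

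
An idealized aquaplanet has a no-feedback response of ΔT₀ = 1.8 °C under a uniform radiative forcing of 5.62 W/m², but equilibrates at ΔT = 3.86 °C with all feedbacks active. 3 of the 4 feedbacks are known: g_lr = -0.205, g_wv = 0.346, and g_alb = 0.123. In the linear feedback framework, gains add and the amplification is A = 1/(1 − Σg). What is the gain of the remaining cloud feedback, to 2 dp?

Amplification A = ΔT/ΔT₀ = 3.86/1.8 = 2.144.
Total gain g = 1 − 1/A = 1 − 1/2.144 = 0.5336.
Known gains sum to -0.205 + 0.346 + 0.123 = 0.264.
g_cld = 0.5336 − 0.264 = 0.27.

0.27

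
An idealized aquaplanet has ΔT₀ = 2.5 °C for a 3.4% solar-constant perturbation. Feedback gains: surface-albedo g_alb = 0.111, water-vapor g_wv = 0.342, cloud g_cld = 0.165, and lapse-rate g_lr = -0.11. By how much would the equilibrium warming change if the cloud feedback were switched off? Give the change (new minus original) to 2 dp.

Original: g = 0.508, ΔT = 2.5/(1−0.508) = 5.0813 °C.
Without cloud: g' = 0.343, ΔT' = 2.5/(1−0.343) = 3.8052 °C.
Change = 3.8052 − 5.0813 = -1.28 °C.

-1.28 °C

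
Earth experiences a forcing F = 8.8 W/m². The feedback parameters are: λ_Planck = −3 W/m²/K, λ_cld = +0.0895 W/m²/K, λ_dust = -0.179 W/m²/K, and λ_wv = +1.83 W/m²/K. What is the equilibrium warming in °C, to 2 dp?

Net feedback parameter λ = (−3) + (+0.0895) + (-0.179) + (+1.83) = -1.2595 W/m²/K.
ΔT = −F/λ = −8.8/(-1.2595) = 6.99 °C.

6.99 °C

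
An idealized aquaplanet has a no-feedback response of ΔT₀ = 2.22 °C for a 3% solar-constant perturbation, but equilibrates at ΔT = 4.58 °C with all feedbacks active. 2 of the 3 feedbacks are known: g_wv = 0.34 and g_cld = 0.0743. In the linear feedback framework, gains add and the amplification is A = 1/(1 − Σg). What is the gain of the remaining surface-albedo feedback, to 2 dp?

0.10

Amplification A = ΔT/ΔT₀ = 4.58/2.22 = 2.063.
Total gain g = 1 − 1/A = 1 − 1/2.063 = 0.5153.
Known gains sum to 0.34 + 0.0743 = 0.4143.
g_alb = 0.5153 − 0.4143 = 0.10.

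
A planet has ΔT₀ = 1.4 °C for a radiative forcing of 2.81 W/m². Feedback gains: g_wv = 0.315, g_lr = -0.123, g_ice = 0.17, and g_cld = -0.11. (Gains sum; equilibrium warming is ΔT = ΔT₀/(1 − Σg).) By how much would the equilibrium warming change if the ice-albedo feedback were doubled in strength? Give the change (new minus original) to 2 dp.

0.55 °C

Original: g = 0.252, ΔT = 1.4/(1−0.252) = 1.8717 °C.
With doubled ice-albedo: g' = 0.422, ΔT' = 1.4/(1−0.422) = 2.4221 °C.
Change = 2.4221 − 1.8717 = 0.55 °C.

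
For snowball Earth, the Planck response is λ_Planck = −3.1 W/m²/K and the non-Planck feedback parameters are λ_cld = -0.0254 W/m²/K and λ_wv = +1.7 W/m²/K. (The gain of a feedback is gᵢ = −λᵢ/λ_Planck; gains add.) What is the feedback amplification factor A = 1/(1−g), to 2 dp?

2.17

Convert to gains: g_cld = -0.0254/3.1 = -0.008194; g_wv = 1.7/3.1 = 0.5484.
Total gain g = 0.540206.
A = 1/(1 − 0.540206) = 2.17.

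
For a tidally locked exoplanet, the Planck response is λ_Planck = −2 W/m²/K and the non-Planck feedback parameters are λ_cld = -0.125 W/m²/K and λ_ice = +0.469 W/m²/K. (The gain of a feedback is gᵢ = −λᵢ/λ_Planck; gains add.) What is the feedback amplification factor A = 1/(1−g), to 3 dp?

1.208

Convert to gains: g_cld = -0.125/2 = -0.0625; g_ice = 0.469/2 = 0.2345.
Total gain g = 0.172.
A = 1/(1 − 0.172) = 1.208.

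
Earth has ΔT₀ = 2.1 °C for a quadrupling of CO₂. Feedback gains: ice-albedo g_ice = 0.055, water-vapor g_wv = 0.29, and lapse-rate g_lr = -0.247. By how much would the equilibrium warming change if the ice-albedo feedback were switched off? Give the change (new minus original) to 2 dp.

-0.13 °C

Original: g = 0.098, ΔT = 2.1/(1−0.098) = 2.3282 °C.
Without ice-albedo: g' = 0.043, ΔT' = 2.1/(1−0.043) = 2.1944 °C.
Change = 2.1944 − 2.3282 = -0.13 °C.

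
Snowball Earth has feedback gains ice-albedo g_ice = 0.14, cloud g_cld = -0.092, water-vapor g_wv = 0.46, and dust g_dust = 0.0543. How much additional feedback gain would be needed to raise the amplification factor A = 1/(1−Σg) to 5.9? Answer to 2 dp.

0.27

Current total gain = 0.5623.
Target gain for A = 5.9: g* = 1 − 1/5.9 = 0.8305.
Additional gain needed = 0.8305 − 0.5623 = 0.27.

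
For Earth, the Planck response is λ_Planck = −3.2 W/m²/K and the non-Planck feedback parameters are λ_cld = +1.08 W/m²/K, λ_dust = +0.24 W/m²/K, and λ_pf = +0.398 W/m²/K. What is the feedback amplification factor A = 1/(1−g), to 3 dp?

2.159

Convert to gains: g_cld = 1.08/3.2 = 0.3375; g_dust = 0.24/3.2 = 0.075; g_pf = 0.398/3.2 = 0.1244.
Total gain g = 0.5369.
A = 1/(1 − 0.5369) = 2.159.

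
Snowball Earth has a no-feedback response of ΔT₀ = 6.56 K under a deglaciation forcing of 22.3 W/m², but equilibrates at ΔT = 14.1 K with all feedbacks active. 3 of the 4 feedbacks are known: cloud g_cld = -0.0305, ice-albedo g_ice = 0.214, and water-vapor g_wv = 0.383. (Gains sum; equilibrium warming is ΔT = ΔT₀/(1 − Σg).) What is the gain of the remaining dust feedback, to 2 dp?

-0.03

Amplification A = ΔT/ΔT₀ = 14.1/6.56 = 2.149.
Total gain g = 1 − 1/A = 1 − 1/2.149 = 0.5347.
Known gains sum to -0.0305 + 0.214 + 0.383 = 0.5665.
g_dust = 0.5347 − 0.5665 = -0.03.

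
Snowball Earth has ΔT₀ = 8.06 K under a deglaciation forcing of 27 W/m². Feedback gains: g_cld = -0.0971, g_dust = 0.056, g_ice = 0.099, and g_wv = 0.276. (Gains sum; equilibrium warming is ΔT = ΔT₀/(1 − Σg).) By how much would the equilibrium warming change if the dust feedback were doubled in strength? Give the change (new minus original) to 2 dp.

Original: g = 0.3339, ΔT = 8.06/(1−0.3339) = 12.1003 K.
With doubled dust: g' = 0.3899, ΔT' = 8.06/(1−0.3899) = 13.2109 K.
Change = 13.2109 − 12.1003 = 1.11 K.

1.11 K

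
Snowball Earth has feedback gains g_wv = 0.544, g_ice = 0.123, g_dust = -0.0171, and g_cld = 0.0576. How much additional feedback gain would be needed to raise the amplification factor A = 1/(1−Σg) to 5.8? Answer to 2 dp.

Current total gain = 0.7075.
Target gain for A = 5.8: g* = 1 − 1/5.8 = 0.8276.
Additional gain needed = 0.8276 − 0.7075 = 0.12.

0.12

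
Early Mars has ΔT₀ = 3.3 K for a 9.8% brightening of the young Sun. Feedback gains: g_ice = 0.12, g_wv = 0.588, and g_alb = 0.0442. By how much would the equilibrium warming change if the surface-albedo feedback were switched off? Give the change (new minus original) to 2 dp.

Original: g = 0.7522, ΔT = 3.3/(1−0.7522) = 13.3172 K.
Without surface-albedo: g' = 0.708, ΔT' = 3.3/(1−0.708) = 11.3014 K.
Change = 11.3014 − 13.3172 = -2.02 K.

-2.02 K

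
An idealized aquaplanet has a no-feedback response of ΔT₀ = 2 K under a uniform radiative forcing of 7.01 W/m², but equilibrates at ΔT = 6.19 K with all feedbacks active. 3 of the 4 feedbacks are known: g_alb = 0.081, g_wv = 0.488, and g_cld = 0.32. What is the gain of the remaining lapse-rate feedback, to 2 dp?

Amplification A = ΔT/ΔT₀ = 6.19/2 = 3.095.
Total gain g = 1 − 1/A = 1 − 1/3.095 = 0.6769.
Known gains sum to 0.081 + 0.488 + 0.32 = 0.889.
g_lr = 0.6769 − 0.889 = -0.21.

-0.21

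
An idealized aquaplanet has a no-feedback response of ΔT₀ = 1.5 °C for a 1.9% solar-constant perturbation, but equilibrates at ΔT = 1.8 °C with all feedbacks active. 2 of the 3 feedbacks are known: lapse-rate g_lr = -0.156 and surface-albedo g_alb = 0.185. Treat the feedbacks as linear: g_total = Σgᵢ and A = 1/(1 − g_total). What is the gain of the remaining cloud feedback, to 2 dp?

0.14

Amplification A = ΔT/ΔT₀ = 1.8/1.5 = 1.2.
Total gain g = 1 − 1/A = 1 − 1/1.2 = 0.1667.
Known gains sum to -0.156 + 0.185 = 0.029.
g_cld = 0.1667 − 0.029 = 0.14.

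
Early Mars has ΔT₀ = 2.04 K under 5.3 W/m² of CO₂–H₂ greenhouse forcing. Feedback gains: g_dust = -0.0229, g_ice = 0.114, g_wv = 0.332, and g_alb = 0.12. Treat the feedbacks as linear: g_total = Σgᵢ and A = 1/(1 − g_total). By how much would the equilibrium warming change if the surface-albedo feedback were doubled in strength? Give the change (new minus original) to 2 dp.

1.59 K

Original: g = 0.5431, ΔT = 2.04/(1−0.5431) = 4.4649 K.
With doubled surface-albedo: g' = 0.6631, ΔT' = 2.04/(1−0.6631) = 6.0552 K.
Change = 6.0552 − 4.4649 = 1.59 K.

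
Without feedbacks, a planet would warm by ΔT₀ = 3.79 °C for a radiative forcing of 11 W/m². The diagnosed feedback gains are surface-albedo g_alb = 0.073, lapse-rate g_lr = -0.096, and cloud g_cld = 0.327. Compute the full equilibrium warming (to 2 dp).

5.45 °C

Total gain g = 0.073 − 0.096 + 0.327 = 0.304.
Amplification A = 1/(1 − 0.304) = 1.437.
ΔT = 3.79 × 1.437 = 5.45 °C.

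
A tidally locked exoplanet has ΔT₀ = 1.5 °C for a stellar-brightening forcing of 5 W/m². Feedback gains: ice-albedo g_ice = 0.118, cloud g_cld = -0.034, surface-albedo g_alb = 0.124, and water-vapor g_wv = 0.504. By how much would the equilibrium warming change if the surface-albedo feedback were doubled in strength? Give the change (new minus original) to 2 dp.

Original: g = 0.712, ΔT = 1.5/(1−0.712) = 5.2083 °C.
With doubled surface-albedo: g' = 0.836, ΔT' = 1.5/(1−0.836) = 9.1463 °C.
Change = 9.1463 − 5.2083 = 3.94 °C.

3.94 °C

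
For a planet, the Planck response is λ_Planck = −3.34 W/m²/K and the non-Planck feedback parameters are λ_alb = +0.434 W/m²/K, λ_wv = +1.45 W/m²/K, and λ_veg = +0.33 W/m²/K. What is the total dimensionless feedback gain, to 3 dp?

0.663

Convert to gains: g_alb = 0.434/3.34 = 0.1299; g_wv = 1.45/3.34 = 0.4341; g_veg = 0.33/3.34 = 0.0988.
Total gain g = 0.6628.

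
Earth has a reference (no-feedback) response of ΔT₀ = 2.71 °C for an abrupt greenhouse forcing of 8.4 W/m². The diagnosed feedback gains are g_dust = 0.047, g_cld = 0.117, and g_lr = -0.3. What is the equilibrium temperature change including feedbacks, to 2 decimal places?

2.39 °C

Total gain g = 0.047 + 0.117 − 0.3 = -0.136.
Amplification A = 1/(1 + 0.136) = 0.8803.
ΔT = 2.71 × 0.8803 = 2.39 °C.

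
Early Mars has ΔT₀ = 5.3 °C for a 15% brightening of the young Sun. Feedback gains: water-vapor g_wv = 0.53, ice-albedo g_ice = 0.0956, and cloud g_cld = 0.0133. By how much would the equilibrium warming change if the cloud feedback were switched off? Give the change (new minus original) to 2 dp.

Original: g = 0.6389, ΔT = 5.3/(1−0.6389) = 14.6774 °C.
Without cloud: g' = 0.6256, ΔT' = 5.3/(1−0.6256) = 14.1560 °C.
Change = 14.1560 − 14.6774 = -0.52 °C.

-0.52 °C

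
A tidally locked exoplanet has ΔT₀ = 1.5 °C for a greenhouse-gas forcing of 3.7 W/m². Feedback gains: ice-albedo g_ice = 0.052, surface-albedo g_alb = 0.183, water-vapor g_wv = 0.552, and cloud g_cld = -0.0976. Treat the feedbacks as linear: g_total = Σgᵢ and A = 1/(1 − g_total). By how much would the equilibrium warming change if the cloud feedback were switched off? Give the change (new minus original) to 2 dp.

Original: g = 0.6894, ΔT = 1.5/(1−0.6894) = 4.8294 °C.
Without cloud: g' = 0.787, ΔT' = 1.5/(1−0.787) = 7.0423 °C.
Change = 7.0423 − 4.8294 = 2.21 °C.

2.21 °C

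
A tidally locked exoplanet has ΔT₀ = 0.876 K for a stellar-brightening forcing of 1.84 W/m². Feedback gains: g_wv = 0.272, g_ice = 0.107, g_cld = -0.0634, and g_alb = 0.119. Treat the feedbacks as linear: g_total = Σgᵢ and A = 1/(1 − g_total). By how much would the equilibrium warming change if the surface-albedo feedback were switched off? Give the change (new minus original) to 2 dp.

Original: g = 0.4346, ΔT = 0.876/(1−0.4346) = 1.5493 K.
Without surface-albedo: g' = 0.3156, ΔT' = 0.876/(1−0.3156) = 1.2800 K.
Change = 1.2800 − 1.5493 = -0.27 K.

-0.27 K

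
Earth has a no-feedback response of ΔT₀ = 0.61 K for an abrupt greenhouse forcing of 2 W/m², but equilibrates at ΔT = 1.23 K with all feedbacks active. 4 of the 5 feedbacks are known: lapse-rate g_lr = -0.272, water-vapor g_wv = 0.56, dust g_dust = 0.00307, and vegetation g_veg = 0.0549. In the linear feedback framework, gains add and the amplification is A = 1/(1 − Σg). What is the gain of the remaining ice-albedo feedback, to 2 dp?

0.16

Amplification A = ΔT/ΔT₀ = 1.23/0.61 = 2.016.
Total gain g = 1 − 1/A = 1 − 1/2.016 = 0.504.
Known gains sum to -0.272 + 0.56 + 0.00307 + 0.0549 = 0.34597.
g_ice = 0.504 − 0.34597 = 0.16.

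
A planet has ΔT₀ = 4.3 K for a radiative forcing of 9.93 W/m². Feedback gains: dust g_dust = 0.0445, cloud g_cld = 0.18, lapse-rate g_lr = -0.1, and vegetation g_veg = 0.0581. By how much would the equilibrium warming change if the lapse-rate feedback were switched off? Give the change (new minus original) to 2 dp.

Original: g = 0.1826, ΔT = 4.3/(1−0.1826) = 5.2606 K.
Without lapse-rate: g' = 0.2826, ΔT' = 4.3/(1−0.2826) = 5.9939 K.
Change = 5.9939 − 5.2606 = 0.73 K.

0.73 K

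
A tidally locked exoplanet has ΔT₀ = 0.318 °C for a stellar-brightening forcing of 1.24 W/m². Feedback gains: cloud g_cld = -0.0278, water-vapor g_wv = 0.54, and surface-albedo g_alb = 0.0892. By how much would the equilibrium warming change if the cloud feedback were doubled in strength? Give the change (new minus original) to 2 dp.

-0.05 °C

Original: g = 0.6014, ΔT = 0.318/(1−0.6014) = 0.7978 °C.
With doubled cloud: g' = 0.5736, ΔT' = 0.318/(1−0.5736) = 0.7458 °C.
Change = 0.7458 − 0.7978 = -0.05 °C.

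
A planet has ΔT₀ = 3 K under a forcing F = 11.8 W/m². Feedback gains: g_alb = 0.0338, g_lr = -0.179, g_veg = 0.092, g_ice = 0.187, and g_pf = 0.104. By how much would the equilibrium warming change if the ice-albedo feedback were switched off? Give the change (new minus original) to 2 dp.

Original: g = 0.2378, ΔT = 3/(1−0.2378) = 3.9360 K.
Without ice-albedo: g' = 0.0508, ΔT' = 3/(1−0.0508) = 3.1606 K.
Change = 3.1606 − 3.9360 = -0.78 K.

-0.78 K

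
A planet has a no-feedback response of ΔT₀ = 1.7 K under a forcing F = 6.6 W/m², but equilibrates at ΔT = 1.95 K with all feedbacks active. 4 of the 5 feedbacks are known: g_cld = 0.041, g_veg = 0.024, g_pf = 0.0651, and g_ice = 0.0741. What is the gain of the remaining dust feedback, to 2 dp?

-0.08

Amplification A = ΔT/ΔT₀ = 1.95/1.7 = 1.147.
Total gain g = 1 − 1/A = 1 − 1/1.147 = 0.1282.
Known gains sum to 0.041 + 0.024 + 0.0651 + 0.0741 = 0.2042.
g_dust = 0.1282 − 0.2042 = -0.08.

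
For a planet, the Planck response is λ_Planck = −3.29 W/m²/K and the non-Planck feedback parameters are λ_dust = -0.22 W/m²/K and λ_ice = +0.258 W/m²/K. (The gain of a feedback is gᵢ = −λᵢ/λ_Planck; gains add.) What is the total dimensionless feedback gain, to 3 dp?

Convert to gains: g_dust = -0.22/3.29 = -0.06687; g_ice = 0.258/3.29 = 0.07842.
Total gain g = 0.01155.

0.012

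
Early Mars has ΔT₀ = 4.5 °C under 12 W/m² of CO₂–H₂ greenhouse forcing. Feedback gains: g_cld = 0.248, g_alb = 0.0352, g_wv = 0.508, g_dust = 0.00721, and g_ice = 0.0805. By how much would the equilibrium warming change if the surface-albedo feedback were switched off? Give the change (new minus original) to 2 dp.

-8.37 °C

Original: g = 0.87891, ΔT = 4.5/(1−0.87891) = 37.1624 °C.
Without surface-albedo: g' = 0.84371, ΔT' = 4.5/(1−0.84371) = 28.7926 °C.
Change = 28.7926 − 37.1624 = -8.37 °C.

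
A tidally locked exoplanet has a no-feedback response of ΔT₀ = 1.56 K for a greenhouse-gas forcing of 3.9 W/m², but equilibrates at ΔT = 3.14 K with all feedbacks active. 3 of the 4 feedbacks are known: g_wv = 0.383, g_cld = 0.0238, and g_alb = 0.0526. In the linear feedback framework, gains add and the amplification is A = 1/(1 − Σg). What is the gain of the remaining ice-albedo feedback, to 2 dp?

Amplification A = ΔT/ΔT₀ = 3.14/1.56 = 2.013.
Total gain g = 1 − 1/A = 1 − 1/2.013 = 0.5032.
Known gains sum to 0.383 + 0.0238 + 0.0526 = 0.4594.
g_ice = 0.5032 − 0.4594 = 0.04.

0.04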